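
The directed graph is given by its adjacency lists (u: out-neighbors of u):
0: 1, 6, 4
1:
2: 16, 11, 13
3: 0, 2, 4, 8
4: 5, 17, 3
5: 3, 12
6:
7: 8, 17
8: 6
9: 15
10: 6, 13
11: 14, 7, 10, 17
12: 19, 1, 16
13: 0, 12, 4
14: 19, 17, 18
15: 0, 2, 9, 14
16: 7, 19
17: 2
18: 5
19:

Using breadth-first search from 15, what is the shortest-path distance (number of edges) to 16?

2

Level 0: 15
Level 1: 0, 2, 9, 14
Level 2: 1, 4, 6, 11, 13, 16, 17, 18, 19
Level 3: 3, 5, 7, 10, 12
Level 4: 8
16 first appears at level 2.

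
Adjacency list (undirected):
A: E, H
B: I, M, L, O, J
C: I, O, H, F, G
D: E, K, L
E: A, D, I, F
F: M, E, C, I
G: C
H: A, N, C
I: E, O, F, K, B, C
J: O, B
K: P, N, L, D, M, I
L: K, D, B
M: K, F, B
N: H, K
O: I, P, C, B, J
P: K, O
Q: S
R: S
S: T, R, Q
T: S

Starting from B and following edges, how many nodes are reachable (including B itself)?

16

BFS from B visits: B, I, J, L, M, O, C, E, F, K, D, P, G, H, A, N
Reachable nodes: 16 of 20 total.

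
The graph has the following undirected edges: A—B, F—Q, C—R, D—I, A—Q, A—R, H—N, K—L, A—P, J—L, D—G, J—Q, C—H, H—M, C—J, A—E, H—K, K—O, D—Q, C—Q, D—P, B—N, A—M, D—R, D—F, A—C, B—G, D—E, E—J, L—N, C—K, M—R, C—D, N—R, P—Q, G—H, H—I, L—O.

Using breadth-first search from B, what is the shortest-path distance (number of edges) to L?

2

Level 0: B
Level 1: A, G, N
Level 2: C, D, E, H, L, M, P, Q, R
Level 3: F, I, J, K, O
L first appears at level 2.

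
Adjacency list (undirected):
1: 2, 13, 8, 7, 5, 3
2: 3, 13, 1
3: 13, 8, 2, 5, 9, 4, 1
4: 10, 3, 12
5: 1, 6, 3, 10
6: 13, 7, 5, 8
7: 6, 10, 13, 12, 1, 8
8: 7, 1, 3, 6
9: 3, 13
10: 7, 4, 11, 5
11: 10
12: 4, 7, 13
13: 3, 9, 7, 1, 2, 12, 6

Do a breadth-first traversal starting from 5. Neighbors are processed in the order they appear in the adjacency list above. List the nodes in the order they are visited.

5 -> 1 -> 6 -> 3 -> 10 -> 2 -> 13 -> 8 -> 7 -> 9 -> 4 -> 11 -> 12

Visit 5; enqueue 1, 6, 3, 10 → queue [1, 6, 3, 10]
Visit 1; enqueue 2, 13, 8, 7 → queue [6, 3, 10, 2, 13, 8, 7]
Visit 6 → queue [3, 10, 2, 13, 8, 7]
Visit 3; enqueue 9, 4 → queue [10, 2, 13, 8, 7, 9, 4]
Visit 10; enqueue 11 → queue [2, 13, 8, 7, 9, 4, 11]
Visit 2 → queue [13, 8, 7, 9, 4, 11]
Visit 13; enqueue 12 → queue [8, 7, 9, 4, 11, 12]
Visit 8 → queue [7, 9, 4, 11, 12]
Visit 7 → queue [9, 4, 11, 12]
Visit 9 → queue [4, 11, 12]
Visit 4 → queue [11, 12]
Visit 11 → queue [12]
Visit 12 → queue []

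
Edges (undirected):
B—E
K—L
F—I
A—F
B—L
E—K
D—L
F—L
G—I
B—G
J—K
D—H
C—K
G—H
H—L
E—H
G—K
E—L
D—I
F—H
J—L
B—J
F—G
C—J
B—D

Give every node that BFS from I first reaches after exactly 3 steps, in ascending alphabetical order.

C, E, J

Level 0: I
Level 1: D, F, G
Level 2: A, B, H, K, L
Level 3: C, E, J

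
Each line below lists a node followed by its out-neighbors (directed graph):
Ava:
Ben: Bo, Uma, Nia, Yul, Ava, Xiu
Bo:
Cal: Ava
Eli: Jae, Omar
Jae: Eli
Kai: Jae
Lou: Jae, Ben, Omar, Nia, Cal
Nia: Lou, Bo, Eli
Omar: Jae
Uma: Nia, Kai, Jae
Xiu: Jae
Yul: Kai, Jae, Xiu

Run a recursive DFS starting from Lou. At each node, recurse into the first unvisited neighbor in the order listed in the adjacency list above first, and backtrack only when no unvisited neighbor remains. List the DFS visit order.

Lou, Jae, Eli, Omar, Ben, Bo, Uma, Nia, Kai, Yul, Xiu, Ava, Cal

Visit Lou
Lou → Jae
Jae → Eli
Eli → Omar
Lou → Ben
Ben → Bo
Ben → Uma
Uma → Nia
Uma → Kai
Ben → Yul
Yul → Xiu
Ben → Ava
Lou → Cal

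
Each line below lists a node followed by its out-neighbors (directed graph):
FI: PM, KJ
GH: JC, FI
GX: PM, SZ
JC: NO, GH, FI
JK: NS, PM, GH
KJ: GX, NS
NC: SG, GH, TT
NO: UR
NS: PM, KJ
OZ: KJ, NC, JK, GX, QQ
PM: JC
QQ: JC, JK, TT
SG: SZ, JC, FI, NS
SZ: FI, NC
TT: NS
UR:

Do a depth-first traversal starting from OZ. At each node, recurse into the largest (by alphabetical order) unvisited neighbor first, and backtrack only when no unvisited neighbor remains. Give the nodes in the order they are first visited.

Visit OZ
OZ → QQ
QQ → TT
TT → NS
NS → PM
PM → JC
JC → NO
NO → UR
JC → GH
GH → FI
FI → KJ
KJ → GX
GX → SZ
SZ → NC
NC → SG
QQ → JK

OZ -> QQ -> TT -> NS -> PM -> JC -> NO -> UR -> GH -> FI -> KJ -> GX -> SZ -> NC -> SG -> JK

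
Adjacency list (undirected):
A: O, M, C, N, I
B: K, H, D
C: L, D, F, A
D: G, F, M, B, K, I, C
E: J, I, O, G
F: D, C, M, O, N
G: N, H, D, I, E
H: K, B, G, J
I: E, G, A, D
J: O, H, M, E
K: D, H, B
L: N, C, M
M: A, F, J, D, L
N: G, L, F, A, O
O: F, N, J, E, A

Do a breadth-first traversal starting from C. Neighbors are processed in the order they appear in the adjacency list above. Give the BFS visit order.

Visit C; enqueue L, D, F, A → queue [L, D, F, A]
Visit L; enqueue N, M → queue [D, F, A, N, M]
Visit D; enqueue G, B, K, I → queue [F, A, N, M, G, B, K, I]
Visit F; enqueue O → queue [A, N, M, G, B, K, I, O]
Visit A → queue [N, M, G, B, K, I, O]
Visit N → queue [M, G, B, K, I, O]
Visit M; enqueue J → queue [G, B, K, I, O, J]
Visit G; enqueue H, E → queue [B, K, I, O, J, H, E]
Visit B → queue [K, I, O, J, H, E]
Visit K → queue [I, O, J, H, E]
Visit I → queue [O, J, H, E]
Visit O → queue [J, H, E]
Visit J → queue [H, E]
Visit H → queue [E]
Visit E → queue []

C → L → D → F → A → N → M → G → B → K → I → O → J → H → E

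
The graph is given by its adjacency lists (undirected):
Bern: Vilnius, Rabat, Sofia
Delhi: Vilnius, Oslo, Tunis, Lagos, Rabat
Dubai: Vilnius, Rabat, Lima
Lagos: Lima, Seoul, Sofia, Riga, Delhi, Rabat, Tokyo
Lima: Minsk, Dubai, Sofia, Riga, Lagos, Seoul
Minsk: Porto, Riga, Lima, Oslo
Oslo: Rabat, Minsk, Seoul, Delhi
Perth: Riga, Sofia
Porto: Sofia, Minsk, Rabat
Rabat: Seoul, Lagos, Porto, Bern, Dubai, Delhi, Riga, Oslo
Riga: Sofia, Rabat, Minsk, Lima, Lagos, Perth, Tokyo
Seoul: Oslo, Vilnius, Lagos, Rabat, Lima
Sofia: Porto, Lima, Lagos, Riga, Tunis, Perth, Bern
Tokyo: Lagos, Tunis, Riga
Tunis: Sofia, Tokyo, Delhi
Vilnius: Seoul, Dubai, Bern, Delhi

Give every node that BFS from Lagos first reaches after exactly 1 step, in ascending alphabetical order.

Level 0: Lagos
Level 1: Delhi, Lima, Rabat, Riga, Seoul, Sofia, Tokyo
Level 2: Bern, Dubai, Minsk, Oslo, Perth, Porto, Tunis, Vilnius

Delhi, Lima, Rabat, Riga, Seoul, Sofia, Tokyo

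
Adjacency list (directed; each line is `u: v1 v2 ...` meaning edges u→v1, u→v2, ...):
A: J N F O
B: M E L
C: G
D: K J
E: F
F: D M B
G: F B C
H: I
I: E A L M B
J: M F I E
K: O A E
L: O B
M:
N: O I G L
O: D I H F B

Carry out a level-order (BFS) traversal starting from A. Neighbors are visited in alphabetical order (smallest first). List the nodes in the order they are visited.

A → F → J → N → O → B → D → M → E → I → G → L → H → K → C

Visit A; enqueue F, J, N, O → queue [F, J, N, O]
Visit F; enqueue B, D, M → queue [J, N, O, B, D, M]
Visit J; enqueue E, I → queue [N, O, B, D, M, E, I]
Visit N; enqueue G, L → queue [O, B, D, M, E, I, G, L]
Visit O; enqueue H → queue [B, D, M, E, I, G, L, H]
Visit B → queue [D, M, E, I, G, L, H]
Visit D; enqueue K → queue [M, E, I, G, L, H, K]
Visit M → queue [E, I, G, L, H, K]
Visit E → queue [I, G, L, H, K]
Visit I → queue [G, L, H, K]
Visit G; enqueue C → queue [L, H, K, C]
Visit L → queue [H, K, C]
Visit H → queue [K, C]
Visit K → queue [C]
Visit C → queue []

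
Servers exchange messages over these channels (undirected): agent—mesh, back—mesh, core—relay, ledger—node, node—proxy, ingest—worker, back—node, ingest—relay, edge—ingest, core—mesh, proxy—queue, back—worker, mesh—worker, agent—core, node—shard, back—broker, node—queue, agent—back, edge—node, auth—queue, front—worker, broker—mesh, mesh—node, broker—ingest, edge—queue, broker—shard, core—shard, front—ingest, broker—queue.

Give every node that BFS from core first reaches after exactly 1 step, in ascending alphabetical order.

agent, mesh, relay, shard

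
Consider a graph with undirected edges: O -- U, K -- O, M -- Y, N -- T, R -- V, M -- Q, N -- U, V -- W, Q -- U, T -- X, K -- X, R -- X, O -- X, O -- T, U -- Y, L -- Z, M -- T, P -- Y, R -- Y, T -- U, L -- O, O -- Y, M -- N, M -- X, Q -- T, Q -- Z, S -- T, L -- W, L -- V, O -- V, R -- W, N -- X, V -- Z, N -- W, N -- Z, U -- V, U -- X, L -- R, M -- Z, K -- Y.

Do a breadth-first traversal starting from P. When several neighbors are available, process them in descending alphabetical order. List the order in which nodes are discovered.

Visit P; enqueue Y → queue [Y]
Visit Y; enqueue U, R, O, M, K → queue [U, R, O, M, K]
Visit U; enqueue X, V, T, Q, N → queue [R, O, M, K, X, V, T, Q, N]
Visit R; enqueue W, L → queue [O, M, K, X, V, T, Q, N, W, L]
Visit O → queue [M, K, X, V, T, Q, N, W, L]
Visit M; enqueue Z → queue [K, X, V, T, Q, N, W, L, Z]
Visit K → queue [X, V, T, Q, N, W, L, Z]
Visit X → queue [V, T, Q, N, W, L, Z]
Visit V → queue [T, Q, N, W, L, Z]
Visit T; enqueue S → queue [Q, N, W, L, Z, S]
Visit Q → queue [N, W, L, Z, S]
Visit N → queue [W, L, Z, S]
Visit W → queue [L, Z, S]
Visit L → queue [Z, S]
Visit Z → queue [S]
Visit S → queue []

P, Y, U, R, O, M, K, X, V, T, Q, N, W, L, Z, S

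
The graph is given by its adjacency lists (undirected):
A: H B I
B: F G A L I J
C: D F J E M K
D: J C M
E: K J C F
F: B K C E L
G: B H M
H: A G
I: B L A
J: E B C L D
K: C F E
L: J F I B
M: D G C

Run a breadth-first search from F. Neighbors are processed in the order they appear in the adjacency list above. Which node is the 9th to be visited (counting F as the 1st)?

I

Visit F; enqueue B, K, C, E, L → queue [B, K, C, E, L]
Visit B; enqueue G, A, I, J → queue [K, C, E, L, G, A, I, J]
Visit K → queue [C, E, L, G, A, I, J]
Visit C; enqueue D, M → queue [E, L, G, A, I, J, D, M]
Visit E → queue [L, G, A, I, J, D, M]
Visit L → queue [G, A, I, J, D, M]
Visit G; enqueue H → queue [A, I, J, D, M, H]
Visit A → queue [I, J, D, M, H]
Visit I → queue [J, D, M, H]
Visit J → queue [D, M, H]
Visit D → queue [M, H]
Visit M → queue [H]
Visit H → queue []

Visit order: F, B, K, C, E, L, G, A, I, J, D, M, H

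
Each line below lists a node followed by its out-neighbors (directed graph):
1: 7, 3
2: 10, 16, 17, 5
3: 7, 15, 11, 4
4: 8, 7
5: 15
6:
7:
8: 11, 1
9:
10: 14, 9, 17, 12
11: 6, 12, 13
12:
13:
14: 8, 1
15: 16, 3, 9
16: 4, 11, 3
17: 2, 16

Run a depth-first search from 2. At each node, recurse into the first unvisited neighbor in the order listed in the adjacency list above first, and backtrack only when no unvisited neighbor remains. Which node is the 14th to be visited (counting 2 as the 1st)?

Visit 2
2 → 10
10 → 14
14 → 8
8 → 11
11 → 6
11 → 12
11 → 13
8 → 1
1 → 7
1 → 3
3 → 15
15 → 16
16 → 4
15 → 9
10 → 17
2 → 5

Visit order: 2, 10, 14, 8, 11, 6, 12, 13, 1, 7, 3, 15, 16, 4, 9, 17, 5

4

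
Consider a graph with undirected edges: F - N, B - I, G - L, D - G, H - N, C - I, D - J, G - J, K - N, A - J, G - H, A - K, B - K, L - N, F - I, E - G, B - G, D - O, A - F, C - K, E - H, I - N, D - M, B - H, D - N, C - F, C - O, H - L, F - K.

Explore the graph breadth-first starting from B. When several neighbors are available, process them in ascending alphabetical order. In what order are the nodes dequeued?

Visit B; enqueue G, H, I, K → queue [G, H, I, K]
Visit G; enqueue D, E, J, L → queue [H, I, K, D, E, J, L]
Visit H; enqueue N → queue [I, K, D, E, J, L, N]
Visit I; enqueue C, F → queue [K, D, E, J, L, N, C, F]
Visit K; enqueue A → queue [D, E, J, L, N, C, F, A]
Visit D; enqueue M, O → queue [E, J, L, N, C, F, A, M, O]
Visit E → queue [J, L, N, C, F, A, M, O]
Visit J → queue [L, N, C, F, A, M, O]
Visit L → queue [N, C, F, A, M, O]
Visit N → queue [C, F, A, M, O]
Visit C → queue [F, A, M, O]
Visit F → queue [A, M, O]
Visit A → queue [M, O]
Visit M → queue [O]
Visit O → queue []

B, G, H, I, K, D, E, J, L, N, C, F, A, M, O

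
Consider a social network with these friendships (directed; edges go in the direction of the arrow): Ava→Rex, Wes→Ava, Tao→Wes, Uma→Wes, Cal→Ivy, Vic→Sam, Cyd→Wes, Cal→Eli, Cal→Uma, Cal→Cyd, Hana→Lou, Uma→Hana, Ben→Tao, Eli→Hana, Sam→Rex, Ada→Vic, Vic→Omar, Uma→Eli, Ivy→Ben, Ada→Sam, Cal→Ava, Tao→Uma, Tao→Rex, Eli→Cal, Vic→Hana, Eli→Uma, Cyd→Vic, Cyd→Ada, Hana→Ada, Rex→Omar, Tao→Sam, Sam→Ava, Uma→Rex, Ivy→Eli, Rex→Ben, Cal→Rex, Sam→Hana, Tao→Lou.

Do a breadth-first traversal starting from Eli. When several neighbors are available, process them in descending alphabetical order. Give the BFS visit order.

Eli, Uma, Hana, Cal, Wes, Rex, Lou, Ada, Ivy, Cyd, Ava, Omar, Ben, Vic, Sam, Tao

Visit Eli; enqueue Uma, Hana, Cal → queue [Uma, Hana, Cal]
Visit Uma; enqueue Wes, Rex → queue [Hana, Cal, Wes, Rex]
Visit Hana; enqueue Lou, Ada → queue [Cal, Wes, Rex, Lou, Ada]
Visit Cal; enqueue Ivy, Cyd, Ava → queue [Wes, Rex, Lou, Ada, Ivy, Cyd, Ava]
Visit Wes → queue [Rex, Lou, Ada, Ivy, Cyd, Ava]
Visit Rex; enqueue Omar, Ben → queue [Lou, Ada, Ivy, Cyd, Ava, Omar, Ben]
Visit Lou → queue [Ada, Ivy, Cyd, Ava, Omar, Ben]
Visit Ada; enqueue Vic, Sam → queue [Ivy, Cyd, Ava, Omar, Ben, Vic, Sam]
Visit Ivy → queue [Cyd, Ava, Omar, Ben, Vic, Sam]
Visit Cyd → queue [Ava, Omar, Ben, Vic, Sam]
Visit Ava → queue [Omar, Ben, Vic, Sam]
Visit Omar → queue [Ben, Vic, Sam]
Visit Ben; enqueue Tao → queue [Vic, Sam, Tao]
Visit Vic → queue [Sam, Tao]
Visit Sam → queue [Tao]
Visit Tao → queue []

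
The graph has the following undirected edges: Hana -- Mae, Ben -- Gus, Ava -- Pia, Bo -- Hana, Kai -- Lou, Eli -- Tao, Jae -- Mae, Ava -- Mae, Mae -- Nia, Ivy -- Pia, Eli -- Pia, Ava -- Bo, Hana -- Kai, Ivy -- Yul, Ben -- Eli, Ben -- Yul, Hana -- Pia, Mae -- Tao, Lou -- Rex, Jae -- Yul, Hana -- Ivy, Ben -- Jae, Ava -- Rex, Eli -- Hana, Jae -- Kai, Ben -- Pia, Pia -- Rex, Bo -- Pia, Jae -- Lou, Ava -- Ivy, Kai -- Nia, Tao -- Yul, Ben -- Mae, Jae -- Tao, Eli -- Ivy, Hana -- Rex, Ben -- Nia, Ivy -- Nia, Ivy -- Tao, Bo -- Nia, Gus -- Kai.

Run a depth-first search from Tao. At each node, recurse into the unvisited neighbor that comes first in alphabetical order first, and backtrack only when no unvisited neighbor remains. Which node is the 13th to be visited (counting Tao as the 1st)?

Visit Tao
Tao → Eli
Eli → Ben
Ben → Gus
Gus → Kai
Kai → Hana
Hana → Bo
Bo → Ava
Ava → Ivy
Ivy → Nia
Nia → Mae
Mae → Jae
Jae → Lou
Lou → Rex
Rex → Pia
Jae → Yul

Visit order: Tao, Eli, Ben, Gus, Kai, Hana, Bo, Ava, Ivy, Nia, Mae, Jae, Lou, Rex, Pia, Yul

Lou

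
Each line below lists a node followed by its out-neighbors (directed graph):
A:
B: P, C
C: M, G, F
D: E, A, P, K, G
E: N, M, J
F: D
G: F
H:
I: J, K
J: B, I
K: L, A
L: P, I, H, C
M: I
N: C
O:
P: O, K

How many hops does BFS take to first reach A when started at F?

Level 0: F
Level 1: D
Level 2: A, E, G, K, P
Level 3: J, L, M, N, O
Level 4: B, C, H, I
A first appears at level 2.

2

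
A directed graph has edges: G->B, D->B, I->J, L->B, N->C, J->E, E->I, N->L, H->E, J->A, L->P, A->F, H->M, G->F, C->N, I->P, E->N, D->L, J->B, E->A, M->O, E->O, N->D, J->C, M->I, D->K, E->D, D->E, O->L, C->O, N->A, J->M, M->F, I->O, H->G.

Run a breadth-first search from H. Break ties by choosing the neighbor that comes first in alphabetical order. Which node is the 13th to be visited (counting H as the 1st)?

Visit H; enqueue E, G, M → queue [E, G, M]
Visit E; enqueue A, D, I, N, O → queue [G, M, A, D, I, N, O]
Visit G; enqueue B, F → queue [M, A, D, I, N, O, B, F]
Visit M → queue [A, D, I, N, O, B, F]
Visit A → queue [D, I, N, O, B, F]
Visit D; enqueue K, L → queue [I, N, O, B, F, K, L]
Visit I; enqueue J, P → queue [N, O, B, F, K, L, J, P]
Visit N; enqueue C → queue [O, B, F, K, L, J, P, C]
Visit O → queue [B, F, K, L, J, P, C]
Visit B → queue [F, K, L, J, P, C]
Visit F → queue [K, L, J, P, C]
Visit K → queue [L, J, P, C]
Visit L → queue [J, P, C]
Visit J → queue [P, C]
Visit P → queue [C]
Visit C → queue []

Visit order: H, E, G, M, A, D, I, N, O, B, F, K, L, J, P, C

L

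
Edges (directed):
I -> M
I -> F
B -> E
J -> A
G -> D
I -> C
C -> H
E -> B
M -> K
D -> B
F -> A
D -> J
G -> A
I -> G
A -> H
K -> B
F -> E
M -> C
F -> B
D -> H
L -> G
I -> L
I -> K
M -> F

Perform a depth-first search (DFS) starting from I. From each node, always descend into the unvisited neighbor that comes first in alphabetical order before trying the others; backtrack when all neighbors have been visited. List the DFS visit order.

Visit I
I → C
C → H
I → F
F → A
F → B
B → E
I → G
G → D
D → J
I → K
I → L
I → M

I -> C -> H -> F -> A -> B -> E -> G -> D -> J -> K -> L -> M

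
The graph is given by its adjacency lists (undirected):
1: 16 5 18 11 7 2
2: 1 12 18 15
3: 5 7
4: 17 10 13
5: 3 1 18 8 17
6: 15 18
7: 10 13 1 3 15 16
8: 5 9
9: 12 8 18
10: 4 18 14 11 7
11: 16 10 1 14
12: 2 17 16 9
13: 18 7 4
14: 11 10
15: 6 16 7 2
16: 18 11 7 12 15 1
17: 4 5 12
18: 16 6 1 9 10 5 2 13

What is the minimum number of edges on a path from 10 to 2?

2

Level 0: 10
Level 1: 4, 7, 11, 14, 18
Level 2: 1, 2, 3, 5, 6, 9, 13, 15, 16, 17
Level 3: 8, 12
2 first appears at level 2.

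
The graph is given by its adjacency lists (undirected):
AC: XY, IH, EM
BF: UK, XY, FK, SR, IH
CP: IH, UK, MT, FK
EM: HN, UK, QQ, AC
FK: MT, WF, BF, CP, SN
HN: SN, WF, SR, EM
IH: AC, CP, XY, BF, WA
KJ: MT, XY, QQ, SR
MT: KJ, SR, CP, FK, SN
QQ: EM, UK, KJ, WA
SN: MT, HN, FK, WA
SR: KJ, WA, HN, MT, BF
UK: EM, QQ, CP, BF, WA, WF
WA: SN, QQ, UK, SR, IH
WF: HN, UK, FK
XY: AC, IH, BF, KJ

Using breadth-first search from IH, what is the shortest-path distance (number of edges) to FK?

2

Level 0: IH
Level 1: AC, BF, CP, WA, XY
Level 2: EM, FK, KJ, MT, QQ, SN, SR, UK
Level 3: HN, WF
FK first appears at level 2.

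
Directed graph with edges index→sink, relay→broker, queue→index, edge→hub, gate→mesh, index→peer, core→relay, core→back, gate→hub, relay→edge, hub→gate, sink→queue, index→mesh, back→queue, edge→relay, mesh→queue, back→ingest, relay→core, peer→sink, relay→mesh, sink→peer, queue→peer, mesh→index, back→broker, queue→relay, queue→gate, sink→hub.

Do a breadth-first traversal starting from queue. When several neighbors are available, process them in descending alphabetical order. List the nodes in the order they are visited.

queue, relay, peer, index, gate, mesh, edge, core, broker, sink, hub, back, ingest

Visit queue; enqueue relay, peer, index, gate → queue [relay, peer, index, gate]
Visit relay; enqueue mesh, edge, core, broker → queue [peer, index, gate, mesh, edge, core, broker]
Visit peer; enqueue sink → queue [index, gate, mesh, edge, core, broker, sink]
Visit index → queue [gate, mesh, edge, core, broker, sink]
Visit gate; enqueue hub → queue [mesh, edge, core, broker, sink, hub]
Visit mesh → queue [edge, core, broker, sink, hub]
Visit edge → queue [core, broker, sink, hub]
Visit core; enqueue back → queue [broker, sink, hub, back]
Visit broker → queue [sink, hub, back]
Visit sink → queue [hub, back]
Visit hub → queue [back]
Visit back; enqueue ingest → queue [ingest]
Visit ingest → queue []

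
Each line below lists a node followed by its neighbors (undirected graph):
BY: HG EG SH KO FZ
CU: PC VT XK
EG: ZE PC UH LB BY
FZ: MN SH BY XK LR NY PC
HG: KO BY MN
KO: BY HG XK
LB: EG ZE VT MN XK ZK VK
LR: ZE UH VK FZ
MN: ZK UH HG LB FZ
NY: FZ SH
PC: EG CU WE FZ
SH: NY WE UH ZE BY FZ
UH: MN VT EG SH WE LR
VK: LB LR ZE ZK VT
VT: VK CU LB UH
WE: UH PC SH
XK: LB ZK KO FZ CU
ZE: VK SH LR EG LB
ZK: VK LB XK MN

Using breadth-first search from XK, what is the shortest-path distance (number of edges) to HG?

2

Level 0: XK
Level 1: CU, FZ, KO, LB, ZK
Level 2: BY, EG, HG, LR, MN, NY, PC, SH, VK, VT, ZE
Level 3: UH, WE
HG first appears at level 2.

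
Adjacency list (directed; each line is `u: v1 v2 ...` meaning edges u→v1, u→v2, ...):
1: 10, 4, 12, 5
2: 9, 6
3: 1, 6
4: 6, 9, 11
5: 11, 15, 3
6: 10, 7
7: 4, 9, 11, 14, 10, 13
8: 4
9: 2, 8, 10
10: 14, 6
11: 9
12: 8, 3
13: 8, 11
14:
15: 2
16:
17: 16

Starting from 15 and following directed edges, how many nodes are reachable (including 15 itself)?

BFS from 15 visits: 15, 2, 9, 6, 8, 10, 7, 4, 14, 11, 13
Reachable nodes: 11 of 17 total.

11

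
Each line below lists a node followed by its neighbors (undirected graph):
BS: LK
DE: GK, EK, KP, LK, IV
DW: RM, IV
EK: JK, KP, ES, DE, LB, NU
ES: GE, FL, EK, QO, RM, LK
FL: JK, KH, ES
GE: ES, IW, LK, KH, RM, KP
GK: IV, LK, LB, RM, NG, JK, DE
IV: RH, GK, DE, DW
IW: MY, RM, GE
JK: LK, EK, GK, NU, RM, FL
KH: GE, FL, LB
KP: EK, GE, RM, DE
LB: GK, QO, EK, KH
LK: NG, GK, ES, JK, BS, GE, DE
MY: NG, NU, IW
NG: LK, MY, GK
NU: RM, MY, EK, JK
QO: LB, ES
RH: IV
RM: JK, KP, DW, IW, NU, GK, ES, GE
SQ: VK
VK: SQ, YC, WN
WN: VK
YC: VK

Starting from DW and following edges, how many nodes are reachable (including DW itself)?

21

BFS from DW visits: DW, IV, RM, DE, GK, RH, ES, GE, IW, JK, KP, NU, EK, LK, LB, NG, FL, QO, KH, MY, BS
Reachable nodes: 21 of 25 total.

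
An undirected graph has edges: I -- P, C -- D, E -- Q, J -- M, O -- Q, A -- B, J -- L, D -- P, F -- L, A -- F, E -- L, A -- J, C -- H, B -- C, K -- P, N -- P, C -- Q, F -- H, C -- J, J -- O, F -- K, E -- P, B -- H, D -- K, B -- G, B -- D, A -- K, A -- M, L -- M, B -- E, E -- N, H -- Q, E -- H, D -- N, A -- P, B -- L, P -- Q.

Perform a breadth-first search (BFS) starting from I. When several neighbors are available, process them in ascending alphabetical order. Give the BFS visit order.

Visit I; enqueue P → queue [P]
Visit P; enqueue A, D, E, K, N, Q → queue [A, D, E, K, N, Q]
Visit A; enqueue B, F, J, M → queue [D, E, K, N, Q, B, F, J, M]
Visit D; enqueue C → queue [E, K, N, Q, B, F, J, M, C]
Visit E; enqueue H, L → queue [K, N, Q, B, F, J, M, C, H, L]
Visit K → queue [N, Q, B, F, J, M, C, H, L]
Visit N → queue [Q, B, F, J, M, C, H, L]
Visit Q; enqueue O → queue [B, F, J, M, C, H, L, O]
Visit B; enqueue G → queue [F, J, M, C, H, L, O, G]
Visit F → queue [J, M, C, H, L, O, G]
Visit J → queue [M, C, H, L, O, G]
Visit M → queue [C, H, L, O, G]
Visit C → queue [H, L, O, G]
Visit H → queue [L, O, G]
Visit L → queue [O, G]
Visit O → queue [G]
Visit G → queue []

I -> P -> A -> D -> E -> K -> N -> Q -> B -> F -> J -> M -> C -> H -> L -> O -> G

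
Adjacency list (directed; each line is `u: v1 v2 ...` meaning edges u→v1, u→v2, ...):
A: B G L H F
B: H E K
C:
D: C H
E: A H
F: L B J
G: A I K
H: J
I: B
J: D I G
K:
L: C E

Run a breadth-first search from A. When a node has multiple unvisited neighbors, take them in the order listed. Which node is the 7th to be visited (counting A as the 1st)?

Visit A; enqueue B, G, L, H, F → queue [B, G, L, H, F]
Visit B; enqueue E, K → queue [G, L, H, F, E, K]
Visit G; enqueue I → queue [L, H, F, E, K, I]
Visit L; enqueue C → queue [H, F, E, K, I, C]
Visit H; enqueue J → queue [F, E, K, I, C, J]
Visit F → queue [E, K, I, C, J]
Visit E → queue [K, I, C, J]
Visit K → queue [I, C, J]
Visit I → queue [C, J]
Visit C → queue [J]
Visit J; enqueue D → queue [D]
Visit D → queue []

Visit order: A, B, G, L, H, F, E, K, I, C, J, D

E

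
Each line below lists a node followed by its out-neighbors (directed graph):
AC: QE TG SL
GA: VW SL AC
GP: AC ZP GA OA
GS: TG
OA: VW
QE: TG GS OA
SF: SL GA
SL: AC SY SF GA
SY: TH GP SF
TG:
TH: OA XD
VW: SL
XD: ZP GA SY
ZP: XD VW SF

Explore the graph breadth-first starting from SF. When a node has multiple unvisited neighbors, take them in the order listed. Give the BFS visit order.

SF → SL → GA → AC → SY → VW → QE → TG → TH → GP → GS → OA → XD → ZP

Visit SF; enqueue SL, GA → queue [SL, GA]
Visit SL; enqueue AC, SY → queue [GA, AC, SY]
Visit GA; enqueue VW → queue [AC, SY, VW]
Visit AC; enqueue QE, TG → queue [SY, VW, QE, TG]
Visit SY; enqueue TH, GP → queue [VW, QE, TG, TH, GP]
Visit VW → queue [QE, TG, TH, GP]
Visit QE; enqueue GS, OA → queue [TG, TH, GP, GS, OA]
Visit TG → queue [TH, GP, GS, OA]
Visit TH; enqueue XD → queue [GP, GS, OA, XD]
Visit GP; enqueue ZP → queue [GS, OA, XD, ZP]
Visit GS → queue [OA, XD, ZP]
Visit OA → queue [XD, ZP]
Visit XD → queue [ZP]
Visit ZP → queue []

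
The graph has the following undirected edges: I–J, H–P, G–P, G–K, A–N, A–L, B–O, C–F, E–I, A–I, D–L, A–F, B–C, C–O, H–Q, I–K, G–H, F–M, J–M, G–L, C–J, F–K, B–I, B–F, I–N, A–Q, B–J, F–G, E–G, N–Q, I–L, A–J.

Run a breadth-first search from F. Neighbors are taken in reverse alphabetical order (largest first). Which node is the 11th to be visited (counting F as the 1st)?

Visit F; enqueue M, K, G, C, B, A → queue [M, K, G, C, B, A]
Visit M; enqueue J → queue [K, G, C, B, A, J]
Visit K; enqueue I → queue [G, C, B, A, J, I]
Visit G; enqueue P, L, H, E → queue [C, B, A, J, I, P, L, H, E]
Visit C; enqueue O → queue [B, A, J, I, P, L, H, E, O]
Visit B → queue [A, J, I, P, L, H, E, O]
Visit A; enqueue Q, N → queue [J, I, P, L, H, E, O, Q, N]
Visit J → queue [I, P, L, H, E, O, Q, N]
Visit I → queue [P, L, H, E, O, Q, N]
Visit P → queue [L, H, E, O, Q, N]
Visit L; enqueue D → queue [H, E, O, Q, N, D]
Visit H → queue [E, O, Q, N, D]
Visit E → queue [O, Q, N, D]
Visit O → queue [Q, N, D]
Visit Q → queue [N, D]
Visit N → queue [D]
Visit D → queue []

Visit order: F, M, K, G, C, B, A, J, I, P, L, H, E, O, Q, N, D

L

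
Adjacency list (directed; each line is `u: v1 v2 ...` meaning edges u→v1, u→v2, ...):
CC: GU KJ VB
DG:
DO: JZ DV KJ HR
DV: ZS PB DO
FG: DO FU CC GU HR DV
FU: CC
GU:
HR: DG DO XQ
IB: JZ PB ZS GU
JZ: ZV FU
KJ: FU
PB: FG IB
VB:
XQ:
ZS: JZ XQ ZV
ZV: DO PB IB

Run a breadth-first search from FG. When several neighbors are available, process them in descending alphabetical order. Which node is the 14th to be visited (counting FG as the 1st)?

Visit FG; enqueue HR, GU, FU, DV, DO, CC → queue [HR, GU, FU, DV, DO, CC]
Visit HR; enqueue XQ, DG → queue [GU, FU, DV, DO, CC, XQ, DG]
Visit GU → queue [FU, DV, DO, CC, XQ, DG]
Visit FU → queue [DV, DO, CC, XQ, DG]
Visit DV; enqueue ZS, PB → queue [DO, CC, XQ, DG, ZS, PB]
Visit DO; enqueue KJ, JZ → queue [CC, XQ, DG, ZS, PB, KJ, JZ]
Visit CC; enqueue VB → queue [XQ, DG, ZS, PB, KJ, JZ, VB]
Visit XQ → queue [DG, ZS, PB, KJ, JZ, VB]
Visit DG → queue [ZS, PB, KJ, JZ, VB]
Visit ZS; enqueue ZV → queue [PB, KJ, JZ, VB, ZV]
Visit PB; enqueue IB → queue [KJ, JZ, VB, ZV, IB]
Visit KJ → queue [JZ, VB, ZV, IB]
Visit JZ → queue [VB, ZV, IB]
Visit VB → queue [ZV, IB]
Visit ZV → queue [IB]
Visit IB → queue []

Visit order: FG, HR, GU, FU, DV, DO, CC, XQ, DG, ZS, PB, KJ, JZ, VB, ZV, IB

VB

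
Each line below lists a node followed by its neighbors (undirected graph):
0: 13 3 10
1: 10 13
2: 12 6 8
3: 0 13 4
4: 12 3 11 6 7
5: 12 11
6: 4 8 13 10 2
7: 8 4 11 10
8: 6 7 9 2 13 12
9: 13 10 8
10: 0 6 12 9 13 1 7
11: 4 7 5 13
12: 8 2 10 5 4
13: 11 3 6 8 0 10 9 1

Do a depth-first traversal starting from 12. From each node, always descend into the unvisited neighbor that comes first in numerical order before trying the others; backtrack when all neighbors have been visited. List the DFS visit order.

12 2 6 4 3 0 10 1 13 8 7 11 5 9

Visit 12
12 → 2
2 → 6
6 → 4
4 → 3
3 → 0
0 → 10
10 → 1
1 → 13
13 → 8
8 → 7
7 → 11
11 → 5
8 → 9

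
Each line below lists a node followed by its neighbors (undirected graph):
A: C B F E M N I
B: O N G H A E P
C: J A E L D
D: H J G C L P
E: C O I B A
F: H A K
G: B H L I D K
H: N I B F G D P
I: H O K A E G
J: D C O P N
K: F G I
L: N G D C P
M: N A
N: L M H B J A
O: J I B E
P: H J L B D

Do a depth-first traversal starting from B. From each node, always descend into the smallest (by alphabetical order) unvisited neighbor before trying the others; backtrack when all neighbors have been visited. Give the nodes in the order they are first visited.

Visit B
B → A
A → C
C → D
D → G
G → H
H → F
F → K
K → I
I → E
E → O
O → J
J → N
N → L
L → P
N → M

B, A, C, D, G, H, F, K, I, E, O, J, N, L, P, M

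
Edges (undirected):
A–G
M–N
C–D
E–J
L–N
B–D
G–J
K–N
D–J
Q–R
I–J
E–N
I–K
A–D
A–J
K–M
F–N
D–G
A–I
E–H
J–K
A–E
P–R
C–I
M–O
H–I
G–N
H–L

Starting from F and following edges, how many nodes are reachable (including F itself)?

BFS from F visits: F, N, M, L, K, G, E, O, H, J, I, D, A, C, B
Reachable nodes: 15 of 18 total.

15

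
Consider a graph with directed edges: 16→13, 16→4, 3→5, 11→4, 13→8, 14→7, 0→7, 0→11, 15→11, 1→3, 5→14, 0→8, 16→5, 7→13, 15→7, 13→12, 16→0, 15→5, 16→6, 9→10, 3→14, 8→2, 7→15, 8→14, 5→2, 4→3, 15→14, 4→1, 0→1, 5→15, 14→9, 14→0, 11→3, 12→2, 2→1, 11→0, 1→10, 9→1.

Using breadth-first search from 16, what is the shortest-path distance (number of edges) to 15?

Level 0: 16
Level 1: 0, 4, 5, 6, 13
Level 2: 1, 2, 3, 7, 8, 11, 12, 14, 15
Level 3: 9, 10
15 first appears at level 2.

2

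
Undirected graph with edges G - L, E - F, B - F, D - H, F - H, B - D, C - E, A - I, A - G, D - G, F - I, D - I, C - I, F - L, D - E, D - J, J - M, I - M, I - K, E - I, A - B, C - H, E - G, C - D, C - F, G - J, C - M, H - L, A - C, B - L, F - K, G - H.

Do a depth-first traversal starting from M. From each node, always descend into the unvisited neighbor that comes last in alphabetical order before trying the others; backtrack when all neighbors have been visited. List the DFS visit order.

Visit M
M → J
J → G
G → L
L → H
H → F
F → K
K → I
I → E
E → D
D → C
C → A
A → B

M, J, G, L, H, F, K, I, E, D, C, A, B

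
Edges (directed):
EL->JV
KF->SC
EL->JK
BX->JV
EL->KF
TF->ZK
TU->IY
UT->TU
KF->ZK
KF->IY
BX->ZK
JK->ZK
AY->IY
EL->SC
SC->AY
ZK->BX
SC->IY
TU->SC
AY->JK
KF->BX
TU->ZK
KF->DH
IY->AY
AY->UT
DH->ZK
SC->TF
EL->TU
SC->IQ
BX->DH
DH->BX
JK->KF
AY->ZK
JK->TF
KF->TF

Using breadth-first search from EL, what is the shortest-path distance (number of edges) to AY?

Level 0: EL
Level 1: JK, JV, KF, SC, TU
Level 2: AY, BX, DH, IQ, IY, TF, ZK
Level 3: UT
AY first appears at level 2.

2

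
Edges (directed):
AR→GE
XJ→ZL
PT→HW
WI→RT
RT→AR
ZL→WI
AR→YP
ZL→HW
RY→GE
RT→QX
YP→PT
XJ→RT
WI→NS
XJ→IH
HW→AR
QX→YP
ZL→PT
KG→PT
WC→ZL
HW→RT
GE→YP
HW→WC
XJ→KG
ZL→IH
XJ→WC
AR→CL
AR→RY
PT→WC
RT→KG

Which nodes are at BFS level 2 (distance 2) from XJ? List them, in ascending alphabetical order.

AR, HW, PT, QX, WI

Level 0: XJ
Level 1: IH, KG, RT, WC, ZL
Level 2: AR, HW, PT, QX, WI
Level 3: CL, GE, NS, RY, YP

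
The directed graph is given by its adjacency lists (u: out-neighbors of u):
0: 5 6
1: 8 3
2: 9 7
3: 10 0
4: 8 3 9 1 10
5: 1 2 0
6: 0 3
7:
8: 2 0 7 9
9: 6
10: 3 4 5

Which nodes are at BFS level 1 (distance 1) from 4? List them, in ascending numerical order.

Level 0: 4
Level 1: 1, 3, 8, 9, 10
Level 2: 0, 2, 5, 6, 7

1, 3, 8, 9, 10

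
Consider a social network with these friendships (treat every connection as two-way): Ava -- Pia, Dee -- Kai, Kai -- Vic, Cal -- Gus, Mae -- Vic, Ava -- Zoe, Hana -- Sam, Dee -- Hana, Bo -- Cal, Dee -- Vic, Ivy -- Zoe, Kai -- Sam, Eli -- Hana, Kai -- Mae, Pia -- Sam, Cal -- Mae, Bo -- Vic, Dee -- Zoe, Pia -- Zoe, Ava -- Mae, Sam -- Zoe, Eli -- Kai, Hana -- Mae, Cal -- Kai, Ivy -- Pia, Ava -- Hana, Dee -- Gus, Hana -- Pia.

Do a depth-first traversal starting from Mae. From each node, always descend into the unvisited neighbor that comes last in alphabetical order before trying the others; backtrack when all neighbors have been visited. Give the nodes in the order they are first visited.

Mae → Vic → Kai → Sam → Zoe → Pia → Ivy → Hana → Eli → Dee → Gus → Cal → Bo → Ava

Visit Mae
Mae → Vic
Vic → Kai
Kai → Sam
Sam → Zoe
Zoe → Pia
Pia → Ivy
Pia → Hana
Hana → Eli
Hana → Dee
Dee → Gus
Gus → Cal
Cal → Bo
Hana → Ava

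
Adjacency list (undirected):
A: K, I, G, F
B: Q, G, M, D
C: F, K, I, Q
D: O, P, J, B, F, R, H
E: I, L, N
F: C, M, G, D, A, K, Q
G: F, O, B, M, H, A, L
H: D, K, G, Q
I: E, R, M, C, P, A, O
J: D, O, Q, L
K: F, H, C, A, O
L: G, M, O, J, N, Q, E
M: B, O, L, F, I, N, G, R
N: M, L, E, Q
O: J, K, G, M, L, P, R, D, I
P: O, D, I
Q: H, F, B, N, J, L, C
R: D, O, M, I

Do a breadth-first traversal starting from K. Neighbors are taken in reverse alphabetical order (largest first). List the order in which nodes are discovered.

K, O, H, F, C, A, R, P, M, L, J, I, G, D, Q, N, B, E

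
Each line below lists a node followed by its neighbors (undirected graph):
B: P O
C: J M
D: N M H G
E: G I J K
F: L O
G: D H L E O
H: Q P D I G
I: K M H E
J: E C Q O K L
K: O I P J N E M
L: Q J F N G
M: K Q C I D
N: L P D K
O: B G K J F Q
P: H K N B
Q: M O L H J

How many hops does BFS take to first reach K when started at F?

Level 0: F
Level 1: L, O
Level 2: B, G, J, K, N, Q
Level 3: C, D, E, H, I, M, P
K first appears at level 2.

2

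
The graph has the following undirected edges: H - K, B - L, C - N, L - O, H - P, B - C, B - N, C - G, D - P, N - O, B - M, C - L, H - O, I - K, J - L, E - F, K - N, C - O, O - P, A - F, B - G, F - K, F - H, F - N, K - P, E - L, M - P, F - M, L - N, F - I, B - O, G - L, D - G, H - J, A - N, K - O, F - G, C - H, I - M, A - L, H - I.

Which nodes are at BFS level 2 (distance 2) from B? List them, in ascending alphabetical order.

A, D, E, F, H, I, J, K, P

Level 0: B
Level 1: C, G, L, M, N, O
Level 2: A, D, E, F, H, I, J, K, P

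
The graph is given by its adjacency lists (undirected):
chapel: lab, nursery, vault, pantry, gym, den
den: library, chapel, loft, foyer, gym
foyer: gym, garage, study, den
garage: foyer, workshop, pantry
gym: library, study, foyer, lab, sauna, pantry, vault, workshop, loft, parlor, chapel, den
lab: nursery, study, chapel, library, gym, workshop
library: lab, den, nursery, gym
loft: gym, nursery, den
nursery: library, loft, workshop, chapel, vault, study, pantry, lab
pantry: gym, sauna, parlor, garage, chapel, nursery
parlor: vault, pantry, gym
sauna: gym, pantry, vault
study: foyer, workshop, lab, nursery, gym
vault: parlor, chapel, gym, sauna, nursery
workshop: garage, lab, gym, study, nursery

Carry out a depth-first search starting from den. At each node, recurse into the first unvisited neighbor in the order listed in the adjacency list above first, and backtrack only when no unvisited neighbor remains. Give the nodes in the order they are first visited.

Visit den
den → library
library → lab
lab → nursery
nursery → loft
loft → gym
gym → study
study → foyer
foyer → garage
garage → workshop
garage → pantry
pantry → sauna
sauna → vault
vault → parlor
vault → chapel

den → library → lab → nursery → loft → gym → study → foyer → garage → workshop → pantry → sauna → vault → parlor → chapel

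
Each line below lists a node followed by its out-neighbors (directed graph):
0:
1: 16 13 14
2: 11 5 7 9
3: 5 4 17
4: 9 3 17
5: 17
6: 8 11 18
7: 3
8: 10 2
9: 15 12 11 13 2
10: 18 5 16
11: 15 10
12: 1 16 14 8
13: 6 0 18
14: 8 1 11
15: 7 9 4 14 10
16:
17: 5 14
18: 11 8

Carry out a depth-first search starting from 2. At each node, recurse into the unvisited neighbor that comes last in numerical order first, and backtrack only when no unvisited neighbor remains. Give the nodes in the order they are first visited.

Visit 2
2 → 11
11 → 15
15 → 14
14 → 8
8 → 10
10 → 18
10 → 16
10 → 5
5 → 17
14 → 1
1 → 13
13 → 6
13 → 0
15 → 9
9 → 12
15 → 7
7 → 3
3 → 4

2, 11, 15, 14, 8, 10, 18, 16, 5, 17, 1, 13, 6, 0, 9, 12, 7, 3, 4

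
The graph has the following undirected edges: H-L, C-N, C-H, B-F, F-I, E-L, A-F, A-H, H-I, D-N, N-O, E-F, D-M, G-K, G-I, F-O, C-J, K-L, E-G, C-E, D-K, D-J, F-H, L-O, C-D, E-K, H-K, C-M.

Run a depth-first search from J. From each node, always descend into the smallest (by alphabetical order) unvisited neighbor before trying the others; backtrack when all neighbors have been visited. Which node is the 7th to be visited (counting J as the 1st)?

Visit J
J → C
C → D
D → K
K → E
E → F
F → A
A → H
H → I
I → G
H → L
L → O
O → N
F → B
D → M

Visit order: J, C, D, K, E, F, A, H, I, G, L, O, N, B, M

A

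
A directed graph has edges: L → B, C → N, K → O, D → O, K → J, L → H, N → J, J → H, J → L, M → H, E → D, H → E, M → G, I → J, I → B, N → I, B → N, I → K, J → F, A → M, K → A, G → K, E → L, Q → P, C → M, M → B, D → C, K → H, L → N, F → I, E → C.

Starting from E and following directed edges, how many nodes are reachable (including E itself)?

15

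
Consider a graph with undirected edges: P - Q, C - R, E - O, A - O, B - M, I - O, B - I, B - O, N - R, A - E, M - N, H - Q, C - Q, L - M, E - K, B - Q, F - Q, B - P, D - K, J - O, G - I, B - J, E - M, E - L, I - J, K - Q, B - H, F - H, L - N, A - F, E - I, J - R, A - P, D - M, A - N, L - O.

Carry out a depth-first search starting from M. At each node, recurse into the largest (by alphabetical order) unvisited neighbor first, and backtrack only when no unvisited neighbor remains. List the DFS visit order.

M → N → R → J → O → L → E → K → Q → P → B → I → G → H → F → A → C → D

Visit M
M → N
N → R
R → J
J → O
O → L
L → E
E → K
K → Q
Q → P
P → B
B → I
I → G
B → H
H → F
F → A
Q → C
K → D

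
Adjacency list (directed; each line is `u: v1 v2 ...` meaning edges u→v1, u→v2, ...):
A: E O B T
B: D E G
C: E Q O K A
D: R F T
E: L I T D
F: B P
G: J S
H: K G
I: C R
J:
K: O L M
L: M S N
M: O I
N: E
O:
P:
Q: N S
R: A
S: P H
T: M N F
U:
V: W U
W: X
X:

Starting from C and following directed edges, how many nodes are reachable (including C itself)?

20

BFS from C visits: C, A, E, K, O, Q, B, T, D, I, L, M, N, S, G, F, R, H, P, J
Reachable nodes: 20 of 24 total.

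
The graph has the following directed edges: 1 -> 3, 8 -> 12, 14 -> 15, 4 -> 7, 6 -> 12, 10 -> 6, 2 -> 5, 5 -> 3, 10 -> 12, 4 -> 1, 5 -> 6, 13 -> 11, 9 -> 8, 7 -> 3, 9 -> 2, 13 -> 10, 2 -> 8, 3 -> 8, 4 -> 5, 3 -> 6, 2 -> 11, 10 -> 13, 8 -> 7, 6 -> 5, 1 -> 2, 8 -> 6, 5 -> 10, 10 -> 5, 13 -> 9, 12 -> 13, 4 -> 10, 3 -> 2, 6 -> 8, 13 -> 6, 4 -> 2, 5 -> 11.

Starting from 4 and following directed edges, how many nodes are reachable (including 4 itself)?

BFS from 4 visits: 4, 10, 7, 5, 2, 1, 13, 12, 6, 3, 11, 8, 9
Reachable nodes: 13 of 15 total.

13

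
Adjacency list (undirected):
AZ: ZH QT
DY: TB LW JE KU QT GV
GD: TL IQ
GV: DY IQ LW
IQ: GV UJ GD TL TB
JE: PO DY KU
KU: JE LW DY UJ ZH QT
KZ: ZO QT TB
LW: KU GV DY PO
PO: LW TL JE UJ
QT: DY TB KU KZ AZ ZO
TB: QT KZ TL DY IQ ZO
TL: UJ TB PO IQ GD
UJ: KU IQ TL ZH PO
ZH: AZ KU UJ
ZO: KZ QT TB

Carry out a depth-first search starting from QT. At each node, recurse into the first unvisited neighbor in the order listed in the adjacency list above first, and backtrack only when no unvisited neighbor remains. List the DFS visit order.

QT → DY → TB → KZ → ZO → TL → UJ → KU → JE → PO → LW → GV → IQ → GD → ZH → AZ

Visit QT
QT → DY
DY → TB
TB → KZ
KZ → ZO
TB → TL
TL → UJ
UJ → KU
KU → JE
JE → PO
PO → LW
LW → GV
GV → IQ
IQ → GD
KU → ZH
ZH → AZ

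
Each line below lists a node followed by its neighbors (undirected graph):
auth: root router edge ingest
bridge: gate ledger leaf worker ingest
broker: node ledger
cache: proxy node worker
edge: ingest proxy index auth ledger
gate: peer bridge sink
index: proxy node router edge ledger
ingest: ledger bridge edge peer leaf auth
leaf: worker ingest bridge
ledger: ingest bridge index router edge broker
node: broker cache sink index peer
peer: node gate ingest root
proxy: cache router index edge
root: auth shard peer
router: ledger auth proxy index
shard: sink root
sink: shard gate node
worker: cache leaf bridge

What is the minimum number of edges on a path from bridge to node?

Level 0: bridge
Level 1: gate, ingest, leaf, ledger, worker
Level 2: auth, broker, cache, edge, index, peer, router, sink
Level 3: node, proxy, root, shard
node first appears at level 3.

3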